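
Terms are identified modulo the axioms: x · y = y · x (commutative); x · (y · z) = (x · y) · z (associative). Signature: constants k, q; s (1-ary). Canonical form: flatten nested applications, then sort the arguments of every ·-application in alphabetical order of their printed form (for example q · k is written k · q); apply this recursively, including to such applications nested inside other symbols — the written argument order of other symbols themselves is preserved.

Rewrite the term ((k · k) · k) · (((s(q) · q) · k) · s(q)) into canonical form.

Answer: k · k · k · k · q · s(q) · s(q)

Derivation:
Merge nested applications:  k · k · k · s(q) · q · k · s(q)
Sort arguments:  k · k · k · k · q · s(q) · s(q)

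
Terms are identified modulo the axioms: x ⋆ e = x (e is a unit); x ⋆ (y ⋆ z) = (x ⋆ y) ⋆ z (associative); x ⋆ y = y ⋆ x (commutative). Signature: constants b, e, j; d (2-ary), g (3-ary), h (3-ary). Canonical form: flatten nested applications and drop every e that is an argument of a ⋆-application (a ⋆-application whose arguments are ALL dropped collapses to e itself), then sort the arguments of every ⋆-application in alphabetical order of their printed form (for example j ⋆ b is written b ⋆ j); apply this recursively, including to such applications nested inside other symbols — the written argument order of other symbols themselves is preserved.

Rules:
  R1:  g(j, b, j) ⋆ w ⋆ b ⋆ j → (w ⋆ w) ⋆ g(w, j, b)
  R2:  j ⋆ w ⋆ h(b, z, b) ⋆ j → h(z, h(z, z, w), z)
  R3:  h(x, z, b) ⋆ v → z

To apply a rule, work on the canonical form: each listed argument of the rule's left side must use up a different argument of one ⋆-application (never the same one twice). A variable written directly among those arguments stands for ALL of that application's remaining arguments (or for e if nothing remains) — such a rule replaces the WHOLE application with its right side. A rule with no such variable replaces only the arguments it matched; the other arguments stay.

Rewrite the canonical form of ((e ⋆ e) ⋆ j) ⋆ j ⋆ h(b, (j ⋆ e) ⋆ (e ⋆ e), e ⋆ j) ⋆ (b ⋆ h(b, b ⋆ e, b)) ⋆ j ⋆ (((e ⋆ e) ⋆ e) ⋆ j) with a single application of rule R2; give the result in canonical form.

Answer: h(b, h(b, b, b ⋆ h(b, j, j) ⋆ j ⋆ j), b)

Derivation:
Canonical form:  b ⋆ h(b, b, b) ⋆ h(b, j, j) ⋆ j ⋆ j ⋆ j ⋆ j
Match R2:  consume h(b, b, b), j, j;  w := b ⋆ h(b, j, j) ⋆ j ⋆ j, z := b
The extension variable absorbs all remaining arguments, so the whole application is rewritten.
Giving:  h(b, h(b, b, b ⋆ h(b, j, j) ⋆ j ⋆ j), b)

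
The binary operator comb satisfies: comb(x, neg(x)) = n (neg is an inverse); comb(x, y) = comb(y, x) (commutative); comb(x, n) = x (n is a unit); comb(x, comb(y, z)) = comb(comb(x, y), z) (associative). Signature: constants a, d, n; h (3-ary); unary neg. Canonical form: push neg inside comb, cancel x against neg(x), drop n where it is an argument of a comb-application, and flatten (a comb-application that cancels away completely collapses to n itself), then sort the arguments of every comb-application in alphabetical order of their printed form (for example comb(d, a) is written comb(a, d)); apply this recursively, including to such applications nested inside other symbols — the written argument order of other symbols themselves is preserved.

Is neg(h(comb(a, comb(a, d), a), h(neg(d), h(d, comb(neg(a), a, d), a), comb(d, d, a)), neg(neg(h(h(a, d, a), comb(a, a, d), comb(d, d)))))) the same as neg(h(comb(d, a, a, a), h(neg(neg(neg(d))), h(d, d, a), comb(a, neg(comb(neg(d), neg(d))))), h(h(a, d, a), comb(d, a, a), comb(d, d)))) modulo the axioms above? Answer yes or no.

Answer: yes — both canonical forms are neg(h(comb(a, a, a, d), h(neg(d), h(d, d, a), comb(a, d, d)), h(h(a, d, a), comb(a, a, d), comb(d, d))))

Derivation:
Left:  neg(h(comb(a, comb(a, d), a), h(neg(d), h(d, comb(neg(a), a, d), a), comb(d, d, a)), neg(neg(h(h(a, d, a), comb(a, a, d), comb(d, d))))))
  Push neg inside:  distribute neg over comb and collapse double neg
  Collect:  neg(h(comb(a, a, a, d), h(neg(d), h(d, d, a), comb(a, d, d)), h(h(a, d, a), comb(a, a, d), comb(d, d))))
Right:  neg(h(comb(d, a, a, a), h(neg(neg(neg(d))), h(d, d, a), comb(a, neg(comb(neg(d), neg(d))))), h(h(a, d, a), comb(d, a, a), comb(d, d))))
  Push neg inside:  distribute neg over comb and collapse double neg
  Collect:  neg(h(comb(a, a, a, d), h(neg(d), h(d, d, a), comb(a, d, d)), h(h(a, d, a), comb(a, a, d), comb(d, d))))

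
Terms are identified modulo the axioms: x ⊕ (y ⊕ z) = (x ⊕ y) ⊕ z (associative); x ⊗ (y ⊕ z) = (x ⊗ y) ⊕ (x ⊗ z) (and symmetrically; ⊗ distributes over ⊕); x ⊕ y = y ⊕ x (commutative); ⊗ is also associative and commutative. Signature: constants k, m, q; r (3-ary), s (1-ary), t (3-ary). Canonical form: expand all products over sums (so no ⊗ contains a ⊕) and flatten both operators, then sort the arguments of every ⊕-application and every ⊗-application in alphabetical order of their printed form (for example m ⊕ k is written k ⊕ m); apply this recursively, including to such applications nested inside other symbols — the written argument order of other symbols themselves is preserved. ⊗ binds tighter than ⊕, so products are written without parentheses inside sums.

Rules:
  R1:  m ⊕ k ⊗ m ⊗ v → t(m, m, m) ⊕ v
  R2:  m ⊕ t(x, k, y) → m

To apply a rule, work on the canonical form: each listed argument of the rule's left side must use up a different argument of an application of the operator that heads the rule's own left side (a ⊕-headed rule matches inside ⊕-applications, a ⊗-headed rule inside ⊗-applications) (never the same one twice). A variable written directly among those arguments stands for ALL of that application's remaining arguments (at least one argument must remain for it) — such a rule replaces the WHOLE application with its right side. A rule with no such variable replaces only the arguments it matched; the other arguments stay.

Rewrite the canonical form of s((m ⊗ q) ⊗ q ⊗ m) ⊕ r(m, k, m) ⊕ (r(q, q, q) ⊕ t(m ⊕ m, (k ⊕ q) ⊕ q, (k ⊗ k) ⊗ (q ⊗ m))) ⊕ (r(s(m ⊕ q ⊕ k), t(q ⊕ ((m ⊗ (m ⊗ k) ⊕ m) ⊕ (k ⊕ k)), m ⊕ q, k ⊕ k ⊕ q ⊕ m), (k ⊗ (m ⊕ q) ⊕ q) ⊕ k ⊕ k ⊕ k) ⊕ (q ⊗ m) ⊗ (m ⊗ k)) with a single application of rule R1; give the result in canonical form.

Answer: k ⊗ m ⊗ m ⊗ q ⊕ r(m, k, m) ⊕ r(q, q, q) ⊕ r(s(k ⊕ m ⊕ q), t(k ⊕ k ⊕ m ⊕ q ⊕ t(m, m, m), m ⊕ q, k ⊕ k ⊕ m ⊕ q), k ⊕ k ⊕ k ⊕ k ⊗ m ⊕ k ⊗ q ⊕ q) ⊕ s(m ⊗ m ⊗ q ⊗ q) ⊕ t(m ⊕ m, k ⊕ q ⊕ q, k ⊗ k ⊗ m ⊗ q)

Derivation:
Canonical form:  k ⊗ m ⊗ m ⊗ q ⊕ r(m, k, m) ⊕ r(q, q, q) ⊕ r(s(k ⊕ m ⊕ q), t(k ⊕ k ⊕ k ⊗ m ⊗ m ⊕ m ⊕ q, m ⊕ q, k ⊕ k ⊕ m ⊕ q), k ⊕ k ⊕ k ⊕ k ⊗ m ⊕ k ⊗ q ⊕ q) ⊕ s(m ⊗ m ⊗ q ⊗ q) ⊕ t(m ⊕ m, k ⊕ q ⊕ q, k ⊗ k ⊗ m ⊗ q)
Apply R1:  consuming k ⊗ m ⊗ m, m;  v := m
New term:  k ⊗ m ⊗ m ⊗ q ⊕ r(m, k, m) ⊕ r(q, q, q) ⊕ r(s(k ⊕ m ⊕ q), t(k ⊕ k ⊕ m ⊕ q ⊕ t(m, m, m), m ⊕ q, k ⊕ k ⊕ m ⊕ q), k ⊕ k ⊕ k ⊕ k ⊗ m ⊕ k ⊗ q ⊕ q) ⊕ s(m ⊗ m ⊗ q ⊗ q) ⊕ t(m ⊕ m, k ⊕ q ⊕ q, k ⊗ k ⊗ m ⊗ q)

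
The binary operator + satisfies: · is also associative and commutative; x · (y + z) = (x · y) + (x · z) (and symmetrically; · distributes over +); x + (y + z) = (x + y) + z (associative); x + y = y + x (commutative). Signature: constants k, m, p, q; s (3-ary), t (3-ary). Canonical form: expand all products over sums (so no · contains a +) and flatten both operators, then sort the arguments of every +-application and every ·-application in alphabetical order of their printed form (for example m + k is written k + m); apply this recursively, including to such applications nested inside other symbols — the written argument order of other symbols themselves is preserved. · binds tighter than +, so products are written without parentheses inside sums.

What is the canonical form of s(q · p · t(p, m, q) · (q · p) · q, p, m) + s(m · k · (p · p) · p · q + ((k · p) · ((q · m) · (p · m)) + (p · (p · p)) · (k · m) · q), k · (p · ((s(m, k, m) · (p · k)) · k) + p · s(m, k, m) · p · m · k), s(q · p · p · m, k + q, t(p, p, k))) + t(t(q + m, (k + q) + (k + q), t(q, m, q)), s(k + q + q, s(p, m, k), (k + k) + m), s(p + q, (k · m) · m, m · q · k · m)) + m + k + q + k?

Expand products over sums:  s(p · p · q · q · q · t(p, m, q), p, m) + s(k · m · m · p · p · q + k · m · p · p · p · q + k · m · p · p · p · q, k · k · k · p · p · s(m, k, m) + k · k · m · p · p · s(m, k, m), s(m · p · p · q, k + q, t(p, p, k))) + t(t(m + q, k + k + q + q, t(q, m, q)), s(k + q + q, s(p, m, k), k + k + m), s(p + q, k · m · m, k · m · m · q)) + m + k + q + k
Sort:  k + k + m + q + s(k · m · m · p · p · q + k · m · p · p · p · q + k · m · p · p · p · q, k · k · k · p · p · s(m, k, m) + k · k · m · p · p · s(m, k, m), s(m · p · p · q, k + q, t(p, p, k))) + s(p · p · q · q · q · t(p, m, q), p, m) + t(t(m + q, k + k + q + q, t(q, m, q)), s(k + q + q, s(p, m, k), k + k + m), s(p + q, k · m · m, k · m · m · q))

Answer: k + k + m + q + s(k · m · m · p · p · q + k · m · p · p · p · q + k · m · p · p · p · q, k · k · k · p · p · s(m, k, m) + k · k · m · p · p · s(m, k, m), s(m · p · p · q, k + q, t(p, p, k))) + s(p · p · q · q · q · t(p, m, q), p, m) + t(t(m + q, k + k + q + q, t(q, m, q)), s(k + q + q, s(p, m, k), k + k + m), s(p + q, k · m · m, k · m · m · q))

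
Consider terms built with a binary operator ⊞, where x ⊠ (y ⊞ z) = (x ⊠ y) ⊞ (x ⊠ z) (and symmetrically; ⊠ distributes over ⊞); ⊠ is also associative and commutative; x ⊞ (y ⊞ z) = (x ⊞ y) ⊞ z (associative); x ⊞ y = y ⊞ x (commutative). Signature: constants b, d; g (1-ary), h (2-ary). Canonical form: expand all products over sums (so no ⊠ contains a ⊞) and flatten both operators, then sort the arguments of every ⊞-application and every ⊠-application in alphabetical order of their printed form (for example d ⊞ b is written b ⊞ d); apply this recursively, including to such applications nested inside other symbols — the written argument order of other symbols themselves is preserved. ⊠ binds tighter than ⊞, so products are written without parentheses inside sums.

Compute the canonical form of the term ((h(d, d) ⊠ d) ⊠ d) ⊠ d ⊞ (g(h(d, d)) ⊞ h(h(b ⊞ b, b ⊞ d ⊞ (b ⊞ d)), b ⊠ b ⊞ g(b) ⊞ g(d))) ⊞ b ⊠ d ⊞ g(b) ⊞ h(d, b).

Merge nested applications:  d ⊠ d ⊠ d ⊠ h(d, d) ⊞ g(h(d, d)) ⊞ h(h(b ⊞ b, b ⊞ b ⊞ d ⊞ d), b ⊠ b ⊞ g(b) ⊞ g(d)) ⊞ b ⊠ d ⊞ g(b) ⊞ h(d, b)
Sort arguments:  b ⊠ d ⊞ d ⊠ d ⊠ d ⊠ h(d, d) ⊞ g(b) ⊞ g(h(d, d)) ⊞ h(d, b) ⊞ h(h(b ⊞ b, b ⊞ b ⊞ d ⊞ d), b ⊠ b ⊞ g(b) ⊞ g(d))

Answer: b ⊠ d ⊞ d ⊠ d ⊠ d ⊠ h(d, d) ⊞ g(b) ⊞ g(h(d, d)) ⊞ h(d, b) ⊞ h(h(b ⊞ b, b ⊞ b ⊞ d ⊞ d), b ⊠ b ⊞ g(b) ⊞ g(d))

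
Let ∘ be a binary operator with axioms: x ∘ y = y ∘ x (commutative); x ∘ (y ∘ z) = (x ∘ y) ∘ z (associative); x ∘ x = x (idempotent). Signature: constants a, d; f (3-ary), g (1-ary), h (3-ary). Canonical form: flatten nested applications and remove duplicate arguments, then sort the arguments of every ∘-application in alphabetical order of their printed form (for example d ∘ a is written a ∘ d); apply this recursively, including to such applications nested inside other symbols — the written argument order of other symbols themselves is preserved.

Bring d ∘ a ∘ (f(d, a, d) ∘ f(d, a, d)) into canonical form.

Un-nest:  d ∘ a ∘ f(d, a, d) ∘ f(d, a, d)
Deduplicate:  drop duplicate f(d, a, d)
Order the arguments:  a ∘ d ∘ f(d, a, d)

Answer: a ∘ d ∘ f(d, a, d)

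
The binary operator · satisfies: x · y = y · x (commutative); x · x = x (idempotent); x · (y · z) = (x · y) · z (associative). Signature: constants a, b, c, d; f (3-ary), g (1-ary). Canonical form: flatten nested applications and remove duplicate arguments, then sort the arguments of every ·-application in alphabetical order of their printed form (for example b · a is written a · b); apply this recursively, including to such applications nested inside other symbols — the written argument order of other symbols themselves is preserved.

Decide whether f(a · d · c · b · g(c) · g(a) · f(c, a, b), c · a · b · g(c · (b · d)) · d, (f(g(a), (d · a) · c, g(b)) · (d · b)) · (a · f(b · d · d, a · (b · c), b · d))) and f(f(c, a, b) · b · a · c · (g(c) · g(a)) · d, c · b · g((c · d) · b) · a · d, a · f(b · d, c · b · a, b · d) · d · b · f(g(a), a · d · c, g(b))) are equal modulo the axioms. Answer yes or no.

Answer: yes — both canonical forms are f(a · b · c · d · f(c, a, b) · g(a) · g(c), a · b · c · d · g(b · c · d), a · b · d · f(b · d, a · b · c, b · d) · f(g(a), a · c · d, g(b)))

Derivation:
Left:  f(a · d · c · b · g(c) · g(a) · f(c, a, b), c · a · b · g(c · (b · d)) · d, (f(g(a), (d · a) · c, g(b)) · (d · b)) · (a · f(b · d · d, a · (b · c), b · d)))
  Work inside:  (f(g(a), (d · a) · c, g(b)) · (d · b)) · (a · f(b · d · d, a · (b · c), b · d))
  Flatten:  f(g(a), (d · a) · c, g(b)) · d · b · a · f(b · d · d, a · (b · c), b · d)
  Inside:  f(g(a), (d · a) · c, g(b))  →  f(g(a), a · c · d, g(b))
  Inside:  f(b · d · d, a · (b · c), b · d)  →  f(b · d, a · b · c, b · d)
  Sort:  a · b · d · f(b · d, a · b · c, b · d) · f(g(a), a · c · d, g(b))
  Put back:  f(a · b · c · d · f(c, a, b) · g(a) · g(c), a · b · c · d · g(b · c · d), a · b · d · f(b · d, a · b · c, b · d) · f(g(a), a · c · d, g(b)))
Right:  f(f(c, a, b) · b · a · c · (g(c) · g(a)) · d, c · b · g((c · d) · b) · a · d, a · f(b · d, c · b · a, b · d) · d · b · f(g(a), a · d · c, g(b)))
  Work inside:  a · f(b · d, c · b · a, b · d) · d · b · f(g(a), a · d · c, g(b))
  Simplify inside:  f(b · d, c · b · a, b · d)  →  f(b · d, a · b · c, b · d)
  Canonicalize subterm:  f(g(a), a · d · c, g(b))  →  f(g(a), a · c · d, g(b))
  Order the arguments:  a · b · d · f(b · d, a · b · c, b · d) · f(g(a), a · c · d, g(b))
  Put back:  f(a · b · c · d · f(c, a, b) · g(a) · g(c), a · b · c · d · g(b · c · d), a · b · d · f(b · d, a · b · c, b · d) · f(g(a), a · c · d, g(b)))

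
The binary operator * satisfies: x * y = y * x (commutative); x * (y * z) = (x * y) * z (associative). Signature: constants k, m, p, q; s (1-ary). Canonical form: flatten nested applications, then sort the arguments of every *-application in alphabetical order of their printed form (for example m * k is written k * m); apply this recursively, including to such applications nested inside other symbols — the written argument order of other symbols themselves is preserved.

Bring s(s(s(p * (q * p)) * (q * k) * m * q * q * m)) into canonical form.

Descend into:  s(p * (q * p)) * (q * k) * m * q * q * m
Un-nest:  s(p * (q * p)) * q * k * m * q * q * m
Simplify inside:  s(p * (q * p))  →  s(p * p * q)
Sort:  k * m * m * q * q * q * s(p * p * q)
Reassemble:  s(s(k * m * m * q * q * q * s(p * p * q)))

Answer: s(s(k * m * m * q * q * q * s(p * p * q)))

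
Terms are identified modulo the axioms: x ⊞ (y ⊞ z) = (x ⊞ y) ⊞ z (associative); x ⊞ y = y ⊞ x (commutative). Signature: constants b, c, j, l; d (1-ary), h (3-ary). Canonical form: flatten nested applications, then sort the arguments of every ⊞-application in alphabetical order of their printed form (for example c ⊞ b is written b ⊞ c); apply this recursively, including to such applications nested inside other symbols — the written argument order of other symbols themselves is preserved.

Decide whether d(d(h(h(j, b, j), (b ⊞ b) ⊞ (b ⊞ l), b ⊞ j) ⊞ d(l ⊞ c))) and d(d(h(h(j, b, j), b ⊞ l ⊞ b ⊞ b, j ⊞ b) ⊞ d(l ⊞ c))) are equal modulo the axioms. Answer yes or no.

Answer: yes — both canonical forms are d(d(d(c ⊞ l) ⊞ h(h(j, b, j), b ⊞ b ⊞ b ⊞ l, b ⊞ j)))

Derivation:
Left:  d(d(h(h(j, b, j), (b ⊞ b) ⊞ (b ⊞ l), b ⊞ j) ⊞ d(l ⊞ c)))
  Focus inside:  h(h(j, b, j), (b ⊞ b) ⊞ (b ⊞ l), b ⊞ j) ⊞ d(l ⊞ c)
  Simplify inside:  h(h(j, b, j), (b ⊞ b) ⊞ (b ⊞ l), b ⊞ j)  →  h(h(j, b, j), b ⊞ b ⊞ b ⊞ l, b ⊞ j)
  Simplify inside:  d(l ⊞ c)  →  d(c ⊞ l)
  Sort:  d(c ⊞ l) ⊞ h(h(j, b, j), b ⊞ b ⊞ b ⊞ l, b ⊞ j)
  Put back:  d(d(d(c ⊞ l) ⊞ h(h(j, b, j), b ⊞ b ⊞ b ⊞ l, b ⊞ j)))
Right:  d(d(h(h(j, b, j), b ⊞ l ⊞ b ⊞ b, j ⊞ b) ⊞ d(l ⊞ c)))
  Focus inside:  h(h(j, b, j), b ⊞ l ⊞ b ⊞ b, j ⊞ b) ⊞ d(l ⊞ c)
  Canonicalize subterm:  h(h(j, b, j), b ⊞ l ⊞ b ⊞ b, j ⊞ b)  →  h(h(j, b, j), b ⊞ b ⊞ b ⊞ l, b ⊞ j)
  Canonicalize subterm:  d(l ⊞ c)  →  d(c ⊞ l)
  Sort arguments:  d(c ⊞ l) ⊞ h(h(j, b, j), b ⊞ b ⊞ b ⊞ l, b ⊞ j)
  Reassemble:  d(d(d(c ⊞ l) ⊞ h(h(j, b, j), b ⊞ b ⊞ b ⊞ l, b ⊞ j)))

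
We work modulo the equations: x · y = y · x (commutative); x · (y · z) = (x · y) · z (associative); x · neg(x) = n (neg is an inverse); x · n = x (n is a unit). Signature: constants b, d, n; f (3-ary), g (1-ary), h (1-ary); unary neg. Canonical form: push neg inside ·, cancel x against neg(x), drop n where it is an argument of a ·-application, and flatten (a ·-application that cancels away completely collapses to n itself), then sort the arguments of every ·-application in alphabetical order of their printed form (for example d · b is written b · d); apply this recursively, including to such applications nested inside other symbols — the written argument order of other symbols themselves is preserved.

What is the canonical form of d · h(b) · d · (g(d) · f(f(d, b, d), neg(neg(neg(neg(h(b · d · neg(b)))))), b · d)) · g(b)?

Answer: d · d · f(f(d, b, d), h(d), b · d) · g(b) · g(d) · h(b)

Derivation:
Push neg inside:  distribute neg over · and collapse double neg
Collect terms:  d · d · h(b) · g(d) · f(f(d, b, d), h(d), b · d) · g(b)
Sort arguments:  d · d · f(f(d, b, d), h(d), b · d) · g(b) · g(d) · h(b)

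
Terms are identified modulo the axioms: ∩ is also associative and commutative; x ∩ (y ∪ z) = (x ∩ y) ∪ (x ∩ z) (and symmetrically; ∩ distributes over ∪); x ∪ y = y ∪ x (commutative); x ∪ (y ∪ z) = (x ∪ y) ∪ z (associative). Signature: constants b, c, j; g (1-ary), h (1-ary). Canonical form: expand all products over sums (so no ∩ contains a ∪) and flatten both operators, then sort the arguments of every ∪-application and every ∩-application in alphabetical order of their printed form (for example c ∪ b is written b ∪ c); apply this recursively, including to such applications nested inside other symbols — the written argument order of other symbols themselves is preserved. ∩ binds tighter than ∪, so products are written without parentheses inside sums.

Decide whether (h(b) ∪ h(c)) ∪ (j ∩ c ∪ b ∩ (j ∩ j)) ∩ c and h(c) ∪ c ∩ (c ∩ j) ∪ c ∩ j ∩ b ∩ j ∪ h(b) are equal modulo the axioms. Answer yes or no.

Left:  (h(b) ∪ h(c)) ∪ (j ∩ c ∪ b ∩ (j ∩ j)) ∩ c
  Expand products over sums:  h(b) ∪ h(c) ∪ c ∩ c ∩ j ∪ b ∩ c ∩ j ∩ j
  Sort arguments:  b ∩ c ∩ j ∩ j ∪ c ∩ c ∩ j ∪ h(b) ∪ h(c)
Right:  h(c) ∪ c ∩ (c ∩ j) ∪ c ∩ j ∩ b ∩ j ∪ h(b)
  Flatten:  h(c) ∪ c ∩ c ∩ j ∪ b ∩ c ∩ j ∩ j ∪ h(b)
  Order the arguments:  b ∩ c ∩ j ∩ j ∪ c ∩ c ∩ j ∪ h(b) ∪ h(c)

Answer: yes — both canonical forms are b ∩ c ∩ j ∩ j ∪ c ∩ c ∩ j ∪ h(b) ∪ h(c)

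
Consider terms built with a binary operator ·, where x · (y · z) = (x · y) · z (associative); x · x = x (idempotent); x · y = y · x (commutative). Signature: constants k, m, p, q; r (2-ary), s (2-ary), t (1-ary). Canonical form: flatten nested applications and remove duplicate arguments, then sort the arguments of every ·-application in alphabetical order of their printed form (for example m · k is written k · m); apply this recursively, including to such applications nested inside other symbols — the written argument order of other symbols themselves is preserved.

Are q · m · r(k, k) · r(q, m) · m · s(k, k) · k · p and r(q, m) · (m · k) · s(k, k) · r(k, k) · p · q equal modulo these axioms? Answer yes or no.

Answer: yes — both canonical forms are k · m · p · q · r(k, k) · r(q, m) · s(k, k)

Derivation:
Left:  q · m · r(k, k) · r(q, m) · m · s(k, k) · k · p
  Drop duplicates:  drop duplicate m
  Sort arguments:  k · m · p · q · r(k, k) · r(q, m) · s(k, k)
Right:  r(q, m) · (m · k) · s(k, k) · r(k, k) · p · q
  Flatten:  r(q, m) · m · k · s(k, k) · r(k, k) · p · q
  Sort:  k · m · p · q · r(k, k) · r(q, m) · s(k, k)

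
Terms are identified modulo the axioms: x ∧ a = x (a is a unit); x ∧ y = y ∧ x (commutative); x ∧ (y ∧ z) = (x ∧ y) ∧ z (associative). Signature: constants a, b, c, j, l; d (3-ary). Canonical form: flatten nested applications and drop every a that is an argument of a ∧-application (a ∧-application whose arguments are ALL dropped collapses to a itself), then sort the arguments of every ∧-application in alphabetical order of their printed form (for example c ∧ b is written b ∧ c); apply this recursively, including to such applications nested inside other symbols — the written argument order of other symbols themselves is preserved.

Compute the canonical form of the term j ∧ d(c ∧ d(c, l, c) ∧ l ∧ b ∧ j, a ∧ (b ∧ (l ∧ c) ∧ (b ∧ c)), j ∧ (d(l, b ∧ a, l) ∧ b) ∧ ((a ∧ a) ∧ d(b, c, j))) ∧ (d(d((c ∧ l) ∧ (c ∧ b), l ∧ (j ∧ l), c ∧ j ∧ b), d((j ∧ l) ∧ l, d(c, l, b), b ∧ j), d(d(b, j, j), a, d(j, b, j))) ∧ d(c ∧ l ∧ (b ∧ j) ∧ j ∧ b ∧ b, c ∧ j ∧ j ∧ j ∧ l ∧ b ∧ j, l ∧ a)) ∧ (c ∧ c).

Answer: c ∧ c ∧ d(b ∧ b ∧ b ∧ c ∧ j ∧ j ∧ l, b ∧ c ∧ j ∧ j ∧ j ∧ j ∧ l, l) ∧ d(b ∧ c ∧ d(c, l, c) ∧ j ∧ l, b ∧ b ∧ c ∧ c ∧ l, b ∧ d(b, c, j) ∧ d(l, b, l) ∧ j) ∧ d(d(b ∧ c ∧ c ∧ l, j ∧ l ∧ l, b ∧ c ∧ j), d(j ∧ l ∧ l, d(c, l, b), b ∧ j), d(d(b, j, j), a, d(j, b, j))) ∧ j

Derivation:
Merge nested applications:  j ∧ d(c ∧ d(c, l, c) ∧ l ∧ b ∧ j, a ∧ (b ∧ (l ∧ c) ∧ (b ∧ c)), j ∧ (d(l, b ∧ a, l) ∧ b) ∧ ((a ∧ a) ∧ d(b, c, j))) ∧ d(d((c ∧ l) ∧ (c ∧ b), l ∧ (j ∧ l), c ∧ j ∧ b), d((j ∧ l) ∧ l, d(c, l, b), b ∧ j), d(d(b, j, j), a, d(j, b, j))) ∧ d(c ∧ l ∧ (b ∧ j) ∧ j ∧ b ∧ b, c ∧ j ∧ j ∧ j ∧ l ∧ b ∧ j, l ∧ a) ∧ c ∧ c
Simplify inside:  d(c ∧ d(c, l, c) ∧ l ∧ b ∧ j, a ∧ (b ∧ (l ∧ c) ∧ (b ∧ c)), j ∧ (d(l, b ∧ a, l) ∧ b) ∧ ((a ∧ a) ∧ d(b, c, j)))  →  d(b ∧ c ∧ d(c, l, c) ∧ j ∧ l, b ∧ b ∧ c ∧ c ∧ l, b ∧ d(b, c, j) ∧ d(l, b, l) ∧ j)
Simplify inside:  d(d((c ∧ l) ∧ (c ∧ b), l ∧ (j ∧ l), c ∧ j ∧ b), d((j ∧ l) ∧ l, d(c, l, b), b ∧ j), d(d(b, j, j), a, d(j, b, j)))  →  d(d(b ∧ c ∧ c ∧ l, j ∧ l ∧ l, b ∧ c ∧ j), d(j ∧ l ∧ l, d(c, l, b), b ∧ j), d(d(b, j, j), a, d(j, b, j)))
Simplify inside:  d(c ∧ l ∧ (b ∧ j) ∧ j ∧ b ∧ b, c ∧ j ∧ j ∧ j ∧ l ∧ b ∧ j, l ∧ a)  →  d(b ∧ b ∧ b ∧ c ∧ j ∧ j ∧ l, b ∧ c ∧ j ∧ j ∧ j ∧ j ∧ l, l)
Sort arguments:  c ∧ c ∧ d(b ∧ b ∧ b ∧ c ∧ j ∧ j ∧ l, b ∧ c ∧ j ∧ j ∧ j ∧ j ∧ l, l) ∧ d(b ∧ c ∧ d(c, l, c) ∧ j ∧ l, b ∧ b ∧ c ∧ c ∧ l, b ∧ d(b, c, j) ∧ d(l, b, l) ∧ j) ∧ d(d(b ∧ c ∧ c ∧ l, j ∧ l ∧ l, b ∧ c ∧ j), d(j ∧ l ∧ l, d(c, l, b), b ∧ j), d(d(b, j, j), a, d(j, b, j))) ∧ j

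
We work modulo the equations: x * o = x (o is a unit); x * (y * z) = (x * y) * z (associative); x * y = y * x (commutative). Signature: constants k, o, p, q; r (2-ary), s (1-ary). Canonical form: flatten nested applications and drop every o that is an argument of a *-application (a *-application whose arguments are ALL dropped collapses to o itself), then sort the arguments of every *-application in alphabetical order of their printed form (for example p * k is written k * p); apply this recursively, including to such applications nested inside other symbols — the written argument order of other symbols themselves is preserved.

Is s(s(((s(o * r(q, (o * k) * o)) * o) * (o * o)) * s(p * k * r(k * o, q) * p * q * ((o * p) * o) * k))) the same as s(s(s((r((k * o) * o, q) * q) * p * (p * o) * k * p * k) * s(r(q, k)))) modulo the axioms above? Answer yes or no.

Answer: yes — both canonical forms are s(s(s(k * k * p * p * p * q * r(k, q)) * s(r(q, k))))

Derivation:
Left:  s(s(((s(o * r(q, (o * k) * o)) * o) * (o * o)) * s(p * k * r(k * o, q) * p * q * ((o * p) * o) * k)))
  Work inside:  ((s(o * r(q, (o * k) * o)) * o) * (o * o)) * s(p * k * r(k * o, q) * p * q * ((o * p) * o) * k)
  Flatten:  s(o * r(q, (o * k) * o)) * o * o * o * s(p * k * r(k * o, q) * p * q * ((o * p) * o) * k)
  Simplify inside:  s(o * r(q, (o * k) * o))  →  s(r(q, k))
  Simplify inside:  s(p * k * r(k * o, q) * p * q * ((o * p) * o) * k)  →  s(k * k * p * p * p * q * r(k, q))
  Drop the unit:  drop o (×3)
  Order the arguments:  s(k * k * p * p * p * q * r(k, q)) * s(r(q, k))
  Put back:  s(s(s(k * k * p * p * p * q * r(k, q)) * s(r(q, k))))
Right:  s(s(s((r((k * o) * o, q) * q) * p * (p * o) * k * p * k) * s(r(q, k))))
  Focus inside:  s((r((k * o) * o, q) * q) * p * (p * o) * k * p * k) * s(r(q, k))
  Inside:  s((r((k * o) * o, q) * q) * p * (p * o) * k * p * k)  →  s(k * k * p * p * p * q * r(k, q))
  Sort:  s(k * k * p * p * p * q * r(k, q)) * s(r(q, k))
  Put back:  s(s(s(k * k * p * p * p * q * r(k, q)) * s(r(q, k))))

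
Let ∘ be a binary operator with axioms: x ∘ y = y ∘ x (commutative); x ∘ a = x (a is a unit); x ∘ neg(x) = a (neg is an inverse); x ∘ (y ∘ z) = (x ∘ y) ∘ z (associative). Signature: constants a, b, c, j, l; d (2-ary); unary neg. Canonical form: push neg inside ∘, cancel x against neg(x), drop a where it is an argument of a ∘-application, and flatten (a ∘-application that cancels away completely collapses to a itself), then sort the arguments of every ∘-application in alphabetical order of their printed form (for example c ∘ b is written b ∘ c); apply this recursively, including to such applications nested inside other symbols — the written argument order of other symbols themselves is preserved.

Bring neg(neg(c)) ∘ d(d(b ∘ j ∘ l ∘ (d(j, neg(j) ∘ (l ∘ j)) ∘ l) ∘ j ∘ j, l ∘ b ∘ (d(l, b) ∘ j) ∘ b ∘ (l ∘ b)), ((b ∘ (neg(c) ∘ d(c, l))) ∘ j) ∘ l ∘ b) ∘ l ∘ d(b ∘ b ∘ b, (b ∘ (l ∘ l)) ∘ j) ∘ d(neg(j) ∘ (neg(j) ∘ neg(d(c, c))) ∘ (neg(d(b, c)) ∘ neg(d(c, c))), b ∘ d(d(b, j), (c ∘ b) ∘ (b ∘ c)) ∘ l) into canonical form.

Push neg inside:  distribute neg over ∘ and collapse double neg
Combine occurrences:  c ∘ d(d(b ∘ d(j, l) ∘ j ∘ j ∘ j ∘ l ∘ l, b ∘ b ∘ b ∘ d(l, b) ∘ j ∘ l ∘ l), b ∘ b ∘ d(c, l) ∘ j ∘ l ∘ neg(c)) ∘ l ∘ d(b ∘ b ∘ b, b ∘ j ∘ l ∘ l) ∘ d(neg(d(b, c)) ∘ neg(d(c, c)) ∘ neg(d(c, c)) ∘ neg(j) ∘ neg(j), b ∘ d(d(b, j), b ∘ b ∘ c ∘ c) ∘ l)
Sort:  c ∘ d(b ∘ b ∘ b, b ∘ j ∘ l ∘ l) ∘ d(d(b ∘ d(j, l) ∘ j ∘ j ∘ j ∘ l ∘ l, b ∘ b ∘ b ∘ d(l, b) ∘ j ∘ l ∘ l), b ∘ b ∘ d(c, l) ∘ j ∘ l ∘ neg(c)) ∘ d(neg(d(b, c)) ∘ neg(d(c, c)) ∘ neg(d(c, c)) ∘ neg(j) ∘ neg(j), b ∘ d(d(b, j), b ∘ b ∘ c ∘ c) ∘ l) ∘ l

Answer: c ∘ d(b ∘ b ∘ b, b ∘ j ∘ l ∘ l) ∘ d(d(b ∘ d(j, l) ∘ j ∘ j ∘ j ∘ l ∘ l, b ∘ b ∘ b ∘ d(l, b) ∘ j ∘ l ∘ l), b ∘ b ∘ d(c, l) ∘ j ∘ l ∘ neg(c)) ∘ d(neg(d(b, c)) ∘ neg(d(c, c)) ∘ neg(d(c, c)) ∘ neg(j) ∘ neg(j), b ∘ d(d(b, j), b ∘ b ∘ c ∘ c) ∘ l) ∘ l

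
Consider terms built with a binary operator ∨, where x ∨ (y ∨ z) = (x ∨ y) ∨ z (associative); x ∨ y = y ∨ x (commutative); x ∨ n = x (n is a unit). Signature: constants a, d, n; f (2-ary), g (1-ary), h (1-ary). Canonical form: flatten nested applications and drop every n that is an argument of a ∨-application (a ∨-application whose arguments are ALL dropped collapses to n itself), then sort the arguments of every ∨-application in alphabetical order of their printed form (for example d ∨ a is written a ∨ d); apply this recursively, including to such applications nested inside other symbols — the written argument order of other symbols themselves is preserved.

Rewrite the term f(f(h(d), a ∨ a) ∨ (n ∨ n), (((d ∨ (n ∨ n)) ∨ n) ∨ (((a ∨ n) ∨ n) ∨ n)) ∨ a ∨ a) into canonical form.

Work inside:  (((d ∨ (n ∨ n)) ∨ n) ∨ (((a ∨ n) ∨ n) ∨ n)) ∨ a ∨ a
Flatten:  d ∨ n ∨ n ∨ n ∨ a ∨ n ∨ n ∨ n ∨ a ∨ a
Unit:  drop n (×6)
Sort:  a ∨ a ∨ a ∨ d
Reassemble:  f(f(h(d), a ∨ a), a ∨ a ∨ a ∨ d)

Answer: f(f(h(d), a ∨ a), a ∨ a ∨ a ∨ d)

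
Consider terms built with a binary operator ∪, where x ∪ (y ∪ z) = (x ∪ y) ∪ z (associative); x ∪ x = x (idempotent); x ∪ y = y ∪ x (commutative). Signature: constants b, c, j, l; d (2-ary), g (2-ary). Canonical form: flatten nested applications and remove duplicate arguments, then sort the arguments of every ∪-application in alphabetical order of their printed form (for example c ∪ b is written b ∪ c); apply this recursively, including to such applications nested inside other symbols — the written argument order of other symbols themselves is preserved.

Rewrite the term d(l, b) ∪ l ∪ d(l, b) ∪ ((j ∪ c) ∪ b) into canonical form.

Merge nested applications:  d(l, b) ∪ l ∪ d(l, b) ∪ j ∪ c ∪ b
Idempotence:  drop duplicate d(l, b)
Sort arguments:  b ∪ c ∪ d(l, b) ∪ j ∪ l

Answer: b ∪ c ∪ d(l, b) ∪ j ∪ l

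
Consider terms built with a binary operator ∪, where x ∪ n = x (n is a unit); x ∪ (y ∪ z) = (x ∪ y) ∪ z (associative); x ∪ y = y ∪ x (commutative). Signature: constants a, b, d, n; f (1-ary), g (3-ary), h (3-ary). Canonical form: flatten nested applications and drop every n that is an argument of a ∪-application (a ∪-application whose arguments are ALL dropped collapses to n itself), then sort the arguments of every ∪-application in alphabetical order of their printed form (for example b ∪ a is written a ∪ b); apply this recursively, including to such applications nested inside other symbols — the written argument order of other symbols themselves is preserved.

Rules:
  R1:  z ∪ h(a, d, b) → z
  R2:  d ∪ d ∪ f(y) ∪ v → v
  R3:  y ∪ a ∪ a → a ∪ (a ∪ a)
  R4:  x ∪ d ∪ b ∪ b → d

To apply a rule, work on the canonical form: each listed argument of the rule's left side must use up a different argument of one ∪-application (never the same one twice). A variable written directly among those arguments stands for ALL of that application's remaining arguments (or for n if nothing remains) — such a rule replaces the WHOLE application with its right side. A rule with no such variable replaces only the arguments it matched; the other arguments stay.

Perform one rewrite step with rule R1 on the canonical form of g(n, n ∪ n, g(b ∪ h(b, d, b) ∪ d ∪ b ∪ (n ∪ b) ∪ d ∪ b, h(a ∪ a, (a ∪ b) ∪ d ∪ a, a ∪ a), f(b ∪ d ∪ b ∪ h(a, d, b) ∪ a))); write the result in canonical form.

Canonical form:  g(n, n, g(b ∪ b ∪ b ∪ b ∪ d ∪ d ∪ h(b, d, b), h(a ∪ a, a ∪ a ∪ b ∪ d, a ∪ a), f(a ∪ b ∪ b ∪ d ∪ h(a, d, b))))
R1 matches:  uses h(a, d, b);  z := a ∪ b ∪ b ∪ d
Every leftover argument binds to the variable; the entire application is replaced.
Giving:  g(n, n, g(b ∪ b ∪ b ∪ b ∪ d ∪ d ∪ h(b, d, b), h(a ∪ a, a ∪ a ∪ b ∪ d, a ∪ a), f(a ∪ b ∪ b ∪ d)))

Answer: g(n, n, g(b ∪ b ∪ b ∪ b ∪ d ∪ d ∪ h(b, d, b), h(a ∪ a, a ∪ a ∪ b ∪ d, a ∪ a), f(a ∪ b ∪ b ∪ d)))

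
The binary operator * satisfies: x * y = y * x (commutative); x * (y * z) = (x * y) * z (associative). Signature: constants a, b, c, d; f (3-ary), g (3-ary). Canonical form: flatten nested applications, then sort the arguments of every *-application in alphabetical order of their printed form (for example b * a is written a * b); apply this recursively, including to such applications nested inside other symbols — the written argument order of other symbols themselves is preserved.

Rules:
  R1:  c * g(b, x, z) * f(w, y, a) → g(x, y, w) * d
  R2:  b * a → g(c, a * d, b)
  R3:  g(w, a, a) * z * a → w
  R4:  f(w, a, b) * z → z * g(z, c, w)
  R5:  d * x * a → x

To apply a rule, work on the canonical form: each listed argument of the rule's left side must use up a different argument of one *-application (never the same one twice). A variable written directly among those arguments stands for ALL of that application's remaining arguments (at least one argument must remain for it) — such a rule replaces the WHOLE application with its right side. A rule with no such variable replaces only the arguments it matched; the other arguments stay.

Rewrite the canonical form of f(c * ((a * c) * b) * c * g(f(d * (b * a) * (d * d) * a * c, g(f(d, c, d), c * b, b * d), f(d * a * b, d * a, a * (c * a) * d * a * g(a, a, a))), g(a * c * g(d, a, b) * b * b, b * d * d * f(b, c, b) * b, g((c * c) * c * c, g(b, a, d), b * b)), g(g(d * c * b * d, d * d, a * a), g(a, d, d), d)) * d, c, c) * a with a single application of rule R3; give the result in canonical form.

Answer: a * f(a * b * c * c * c * d * g(f(a * a * b * c * d * d * d, g(f(d, c, d), b * c, b * d), f(a * b * d, a * d, a)), g(a * b * b * c * g(d, a, b), b * b * d * d * f(b, c, b), g(c * c * c * c, g(b, a, d), b * b)), g(g(b * c * d * d, d * d, a * a), g(a, d, d), d)), c, c)

Derivation:
Canonical form:  a * f(a * b * c * c * c * d * g(f(a * a * b * c * d * d * d, g(f(d, c, d), b * c, b * d), f(a * b * d, a * d, a * a * a * c * d * g(a, a, a))), g(a * b * b * c * g(d, a, b), b * b * d * d * f(b, c, b), g(c * c * c * c, g(b, a, d), b * b)), g(g(b * c * d * d, d * d, a * a), g(a, d, d), d)), c, c)
Apply R3:  consuming a, g(a, a, a);  w := a, z := a * a * c * d
The extension variable absorbs all remaining arguments, so the whole application is rewritten.
Result:  a * f(a * b * c * c * c * d * g(f(a * a * b * c * d * d * d, g(f(d, c, d), b * c, b * d), f(a * b * d, a * d, a)), g(a * b * b * c * g(d, a, b), b * b * d * d * f(b, c, b), g(c * c * c * c, g(b, a, d), b * b)), g(g(b * c * d * d, d * d, a * a), g(a, d, d), d)), c, c)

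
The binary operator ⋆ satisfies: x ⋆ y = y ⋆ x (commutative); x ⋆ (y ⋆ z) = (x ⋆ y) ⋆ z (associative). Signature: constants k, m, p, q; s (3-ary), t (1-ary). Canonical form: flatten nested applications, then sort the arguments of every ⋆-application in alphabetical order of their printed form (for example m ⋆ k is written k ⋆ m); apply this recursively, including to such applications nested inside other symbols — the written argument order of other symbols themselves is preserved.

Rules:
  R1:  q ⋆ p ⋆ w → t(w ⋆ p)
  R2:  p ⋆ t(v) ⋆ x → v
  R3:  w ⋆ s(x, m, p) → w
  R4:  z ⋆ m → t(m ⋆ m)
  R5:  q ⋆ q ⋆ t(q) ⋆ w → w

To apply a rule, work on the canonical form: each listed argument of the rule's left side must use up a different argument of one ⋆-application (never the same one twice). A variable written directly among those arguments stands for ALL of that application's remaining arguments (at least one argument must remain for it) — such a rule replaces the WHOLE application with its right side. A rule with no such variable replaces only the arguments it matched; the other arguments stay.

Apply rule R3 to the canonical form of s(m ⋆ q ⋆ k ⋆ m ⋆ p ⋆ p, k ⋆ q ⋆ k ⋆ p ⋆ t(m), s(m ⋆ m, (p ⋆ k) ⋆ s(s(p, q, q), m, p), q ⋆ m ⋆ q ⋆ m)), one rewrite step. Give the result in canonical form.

Answer: s(k ⋆ m ⋆ m ⋆ p ⋆ p ⋆ q, k ⋆ k ⋆ p ⋆ q ⋆ t(m), s(m ⋆ m, k ⋆ p, m ⋆ m ⋆ q ⋆ q))

Derivation:
Canonical form:  s(k ⋆ m ⋆ m ⋆ p ⋆ p ⋆ q, k ⋆ k ⋆ p ⋆ q ⋆ t(m), s(m ⋆ m, k ⋆ p ⋆ s(s(p, q, q), m, p), m ⋆ m ⋆ q ⋆ q))
Match R3:  consume s(s(p, q, q), m, p);  w := k ⋆ p, x := s(p, q, q)
Every leftover argument binds to the variable; the entire application is replaced.
Giving:  s(k ⋆ m ⋆ m ⋆ p ⋆ p ⋆ q, k ⋆ k ⋆ p ⋆ q ⋆ t(m), s(m ⋆ m, k ⋆ p, m ⋆ m ⋆ q ⋆ q))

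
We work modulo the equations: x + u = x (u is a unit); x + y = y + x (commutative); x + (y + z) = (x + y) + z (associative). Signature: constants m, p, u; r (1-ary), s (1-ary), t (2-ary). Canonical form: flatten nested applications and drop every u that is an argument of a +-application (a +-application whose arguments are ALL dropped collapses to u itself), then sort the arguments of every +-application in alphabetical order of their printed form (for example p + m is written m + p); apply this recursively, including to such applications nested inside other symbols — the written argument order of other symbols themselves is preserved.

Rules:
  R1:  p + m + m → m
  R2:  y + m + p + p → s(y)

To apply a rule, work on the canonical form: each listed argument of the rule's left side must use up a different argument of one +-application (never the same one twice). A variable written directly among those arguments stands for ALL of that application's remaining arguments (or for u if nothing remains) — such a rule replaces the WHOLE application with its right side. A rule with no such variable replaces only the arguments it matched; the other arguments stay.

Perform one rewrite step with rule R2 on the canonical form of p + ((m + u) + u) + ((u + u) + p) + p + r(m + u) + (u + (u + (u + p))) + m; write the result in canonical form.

Canonical form:  m + m + p + p + p + p + r(m)
R2 matches:  uses m, p, p;  y := m + p + p + r(m)
Every leftover argument binds to the variable; the entire application is replaced.
Result:  s(m + p + p + r(m))

Answer: s(m + p + p + r(m))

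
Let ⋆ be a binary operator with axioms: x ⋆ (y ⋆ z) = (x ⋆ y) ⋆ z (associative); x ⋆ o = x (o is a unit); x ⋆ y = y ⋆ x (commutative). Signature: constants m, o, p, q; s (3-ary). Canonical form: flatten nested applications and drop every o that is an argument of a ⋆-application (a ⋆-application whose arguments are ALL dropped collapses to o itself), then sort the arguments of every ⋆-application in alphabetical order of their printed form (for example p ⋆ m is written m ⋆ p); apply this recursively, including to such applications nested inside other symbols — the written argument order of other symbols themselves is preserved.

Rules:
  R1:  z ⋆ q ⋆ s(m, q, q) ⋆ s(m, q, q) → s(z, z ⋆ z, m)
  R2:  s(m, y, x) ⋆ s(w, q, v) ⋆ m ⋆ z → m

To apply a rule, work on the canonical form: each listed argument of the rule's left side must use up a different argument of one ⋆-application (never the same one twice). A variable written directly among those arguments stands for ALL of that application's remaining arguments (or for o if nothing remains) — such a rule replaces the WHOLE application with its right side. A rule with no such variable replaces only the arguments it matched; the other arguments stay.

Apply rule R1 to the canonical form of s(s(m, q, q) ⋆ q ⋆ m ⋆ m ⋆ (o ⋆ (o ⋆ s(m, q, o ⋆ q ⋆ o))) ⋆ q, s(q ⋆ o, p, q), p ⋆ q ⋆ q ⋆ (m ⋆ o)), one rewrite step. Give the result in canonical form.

Answer: s(s(m ⋆ m ⋆ q, m ⋆ m ⋆ m ⋆ m ⋆ q ⋆ q, m), s(q, p, q), m ⋆ p ⋆ q ⋆ q)

Derivation:
Canonical form:  s(m ⋆ m ⋆ q ⋆ q ⋆ s(m, q, q) ⋆ s(m, q, q), s(q, p, q), m ⋆ p ⋆ q ⋆ q)
R1 matches:  uses q, s(m, q, q), s(m, q, q);  z := m ⋆ m ⋆ q
The variable takes the whole remainder — replace the entire application.
Giving:  s(s(m ⋆ m ⋆ q, m ⋆ m ⋆ m ⋆ m ⋆ q ⋆ q, m), s(q, p, q), m ⋆ p ⋆ q ⋆ q)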